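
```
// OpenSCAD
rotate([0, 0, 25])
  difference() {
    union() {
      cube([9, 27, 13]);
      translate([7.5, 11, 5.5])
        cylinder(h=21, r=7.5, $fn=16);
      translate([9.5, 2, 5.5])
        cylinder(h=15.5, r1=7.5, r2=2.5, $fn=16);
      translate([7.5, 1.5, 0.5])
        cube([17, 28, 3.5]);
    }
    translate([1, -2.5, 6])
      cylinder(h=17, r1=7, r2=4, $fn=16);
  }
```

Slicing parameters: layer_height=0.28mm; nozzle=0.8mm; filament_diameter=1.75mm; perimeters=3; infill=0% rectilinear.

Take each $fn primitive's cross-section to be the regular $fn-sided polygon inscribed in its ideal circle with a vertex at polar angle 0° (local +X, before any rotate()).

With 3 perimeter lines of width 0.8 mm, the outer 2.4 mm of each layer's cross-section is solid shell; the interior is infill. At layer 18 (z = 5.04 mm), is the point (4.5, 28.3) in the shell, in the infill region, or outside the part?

outside

At z = 5.04 mm: the cube is present — its section is the full 9×27 rectangle; the cylinder at (7.5, 11) does not reach this height (z outside [5.5, 26.5]); the cone at (9.5, 2) does not reach this height (z outside [5.5, 21]); the cube at (7.5, 1.5) is not intersected at this z (z outside [0.5, 4]); Combining (union): only the 9×27 cube is present, so the union is just that shape — 1 connected region; the cone at (1, -2.5) does not reach this height (z outside [6, 23]); Taking the first minus the rest: none of the subtracted shapes is present at this height, so the result so far is unchanged — 1 connected region; (rotated 25° about Z; rotation is an isometry so areas/perimeters/island counts are preserved). Overall, the cross-section is a single solid region. Undo the 25° rotation: the query point maps to (16.038, 23.747) in the un-rotated model frame. The nearest boundary edge runs (9.00, 0.00)→(9.00, 27.00); distance from the point to it = 7.04 mm. The point is not inside any of the regions above, so it lies outside the cross-section (7.04 mm from the nearest boundary).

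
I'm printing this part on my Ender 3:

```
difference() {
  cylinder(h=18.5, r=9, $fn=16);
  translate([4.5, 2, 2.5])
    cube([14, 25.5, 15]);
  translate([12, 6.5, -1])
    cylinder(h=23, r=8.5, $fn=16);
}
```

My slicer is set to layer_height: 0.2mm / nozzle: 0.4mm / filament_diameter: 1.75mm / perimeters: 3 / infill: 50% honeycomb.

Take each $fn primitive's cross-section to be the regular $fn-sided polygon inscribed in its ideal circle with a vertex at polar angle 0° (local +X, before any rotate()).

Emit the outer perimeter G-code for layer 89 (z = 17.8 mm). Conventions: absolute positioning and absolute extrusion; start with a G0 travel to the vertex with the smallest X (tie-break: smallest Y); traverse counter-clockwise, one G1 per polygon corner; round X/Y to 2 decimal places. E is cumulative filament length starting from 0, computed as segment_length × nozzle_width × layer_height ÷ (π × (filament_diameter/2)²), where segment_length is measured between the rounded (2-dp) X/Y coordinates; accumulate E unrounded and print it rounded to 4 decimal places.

At z = 17.8 mm: the cylinder: section is a regular 16-gon, circumradius r=9; the cube at (4.5, 2) is absent (z outside [2.5, 17.5]); the r=8.5 cylinder at (12, 6.5) gives a regular 16-gon of circumradius 8.5 (constant along its height); Subtracting the remaining from the first: starting from the r=9 cylinder, the r=8.5 cylinder at (12, 6.5) partially overlaps it — only the 26.19 mm² overlap (of its 221.19 mm²) is removed, clipping the outline — 1 connected region. The outline is a single polygon with 18 vertices. Extrusion per mm of travel: 0.4 × 0.2 / (π × 0.875²) = 0.033260. Accumulating E over each segment gives final E = 1.8701.

G0 X-9.00 Y0.00 Z17.80
G1 X-8.31 Y-3.44 E0.1167
G1 X-6.36 Y-6.36 E0.2335
G1 X-3.44 Y-8.31 E0.3503
G1 X0.00 Y-9.00 E0.4670
G1 X3.44 Y-8.31 E0.5837
G1 X6.36 Y-6.36 E0.7004
G1 X8.31 Y-3.44 E0.8172
G1 X8.73 Y-1.34 E0.8884
G1 X5.99 Y0.49 E0.9980
G1 X4.15 Y3.25 E1.1084
G1 X3.50 Y6.50 E1.2186
G1 X3.81 Y8.07 E1.2718
G1 X3.44 Y8.31 E1.2865
G1 X0.00 Y9.00 E1.4032
G1 X-3.44 Y8.31 E1.5199
G1 X-6.36 Y6.36 E1.6367
G1 X-8.31 Y3.44 E1.7535
G1 X-9.00 Y0.00 E1.8701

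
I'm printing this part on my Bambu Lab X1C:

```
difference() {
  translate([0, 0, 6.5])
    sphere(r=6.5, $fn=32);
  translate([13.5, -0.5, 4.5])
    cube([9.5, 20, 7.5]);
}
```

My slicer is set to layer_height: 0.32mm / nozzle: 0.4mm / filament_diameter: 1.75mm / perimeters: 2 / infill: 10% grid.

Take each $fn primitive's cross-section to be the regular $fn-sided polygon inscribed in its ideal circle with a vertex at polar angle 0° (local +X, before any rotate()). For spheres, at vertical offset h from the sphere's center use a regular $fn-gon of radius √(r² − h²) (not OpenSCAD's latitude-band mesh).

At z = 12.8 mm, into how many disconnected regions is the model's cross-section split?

1

At z = 12.8 mm: the r=6.5 sphere contributes a regular 32-gon of circumradius √(6.5²−6.3²) = 1.600; the cube at (13.5, -0.5) is not intersected at this z (z outside [4.5, 12]); Taking the first minus the rest: none of the subtracted shapes is present at this height, so the r=6.5 sphere is unchanged — 1 connected region. The result has 1 disconnected region.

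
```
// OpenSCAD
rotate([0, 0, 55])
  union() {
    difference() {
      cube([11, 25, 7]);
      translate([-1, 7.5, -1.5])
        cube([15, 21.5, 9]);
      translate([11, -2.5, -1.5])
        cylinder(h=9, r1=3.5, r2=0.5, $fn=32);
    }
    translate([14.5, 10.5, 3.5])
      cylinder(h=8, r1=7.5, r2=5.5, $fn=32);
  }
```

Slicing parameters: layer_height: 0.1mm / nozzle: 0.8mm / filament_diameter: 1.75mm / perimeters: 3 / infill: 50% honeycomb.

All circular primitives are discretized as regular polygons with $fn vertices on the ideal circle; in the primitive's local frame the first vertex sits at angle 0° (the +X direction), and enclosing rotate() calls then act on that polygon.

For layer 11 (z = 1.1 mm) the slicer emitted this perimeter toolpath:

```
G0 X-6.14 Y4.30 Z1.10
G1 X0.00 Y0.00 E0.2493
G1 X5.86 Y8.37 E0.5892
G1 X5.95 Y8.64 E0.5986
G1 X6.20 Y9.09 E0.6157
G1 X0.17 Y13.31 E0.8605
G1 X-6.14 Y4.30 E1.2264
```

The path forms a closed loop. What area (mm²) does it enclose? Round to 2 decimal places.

Apply the shoelace formula to the sequence of (X, Y) vertices; enclosed area = 82.39 mm².

82.39 mm²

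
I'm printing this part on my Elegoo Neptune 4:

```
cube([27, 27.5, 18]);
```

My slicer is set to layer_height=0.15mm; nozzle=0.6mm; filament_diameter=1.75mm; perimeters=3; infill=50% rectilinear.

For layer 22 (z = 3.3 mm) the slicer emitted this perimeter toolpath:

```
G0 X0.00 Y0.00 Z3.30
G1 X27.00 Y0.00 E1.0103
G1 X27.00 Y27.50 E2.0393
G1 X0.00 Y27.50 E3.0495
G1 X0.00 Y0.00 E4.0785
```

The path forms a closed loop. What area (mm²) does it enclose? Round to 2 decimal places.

Apply the shoelace formula to the sequence of (X, Y) vertices; enclosed area = 742.50 mm².

742.50 mm²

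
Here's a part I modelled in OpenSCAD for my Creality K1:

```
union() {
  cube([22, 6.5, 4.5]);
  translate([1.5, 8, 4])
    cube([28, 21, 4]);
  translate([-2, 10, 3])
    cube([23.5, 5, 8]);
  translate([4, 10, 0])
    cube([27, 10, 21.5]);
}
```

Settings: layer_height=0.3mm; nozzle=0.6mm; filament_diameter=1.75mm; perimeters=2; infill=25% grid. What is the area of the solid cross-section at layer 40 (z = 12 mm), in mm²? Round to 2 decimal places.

At z = 12 mm: the cube is absent (z outside [0, 4.5]); the cube at (1.5, 8) is absent (z outside [4, 8]); the cube at (-2, 10) is absent (z outside [3, 11]); the cube at (4, 10) is present — its section is the full 27×10 rectangle (area 270.00 mm²); Taking the union: only the 27×10 cube at (4, 10) is present, so the union is just that shape — area = 270.00 mm². Overall, the cross-section is a single solid region. Net area = 270.00 mm².

270.00 mm²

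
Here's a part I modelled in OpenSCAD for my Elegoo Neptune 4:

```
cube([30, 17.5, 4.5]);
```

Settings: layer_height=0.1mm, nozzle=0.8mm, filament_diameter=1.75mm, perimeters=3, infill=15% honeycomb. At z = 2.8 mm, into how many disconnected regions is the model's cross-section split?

1

At z = 2.8 mm: the cube (footprint 30×17.5) is included at this height. The result has 1 disconnected region.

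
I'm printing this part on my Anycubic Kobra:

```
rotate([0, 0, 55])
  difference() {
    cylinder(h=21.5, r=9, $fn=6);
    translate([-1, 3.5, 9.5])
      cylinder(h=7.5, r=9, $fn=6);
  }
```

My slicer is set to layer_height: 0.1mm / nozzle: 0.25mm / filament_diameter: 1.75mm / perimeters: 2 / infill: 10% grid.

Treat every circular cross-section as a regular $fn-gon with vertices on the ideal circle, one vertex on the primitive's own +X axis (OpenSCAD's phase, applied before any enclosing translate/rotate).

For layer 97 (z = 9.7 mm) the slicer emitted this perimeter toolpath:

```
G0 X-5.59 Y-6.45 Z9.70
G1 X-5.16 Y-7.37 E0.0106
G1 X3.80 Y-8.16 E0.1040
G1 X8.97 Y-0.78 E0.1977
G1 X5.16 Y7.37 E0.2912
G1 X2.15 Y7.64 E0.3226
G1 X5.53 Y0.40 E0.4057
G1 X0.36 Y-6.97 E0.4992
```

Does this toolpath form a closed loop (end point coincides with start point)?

no

Start point (G0): (-5.59, -6.45). End point (last G1): the path does not return to the start — open.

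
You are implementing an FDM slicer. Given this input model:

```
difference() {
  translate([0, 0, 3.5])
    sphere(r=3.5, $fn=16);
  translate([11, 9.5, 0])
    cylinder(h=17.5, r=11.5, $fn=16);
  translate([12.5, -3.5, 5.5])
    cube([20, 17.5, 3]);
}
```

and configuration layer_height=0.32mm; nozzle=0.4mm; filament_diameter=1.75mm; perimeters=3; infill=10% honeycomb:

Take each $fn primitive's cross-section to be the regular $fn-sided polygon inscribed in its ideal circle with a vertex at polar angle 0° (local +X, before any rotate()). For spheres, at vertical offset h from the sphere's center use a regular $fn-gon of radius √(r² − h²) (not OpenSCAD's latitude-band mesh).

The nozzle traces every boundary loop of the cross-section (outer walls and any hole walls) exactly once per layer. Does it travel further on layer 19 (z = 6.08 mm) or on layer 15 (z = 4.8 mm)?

layer 15 (z = 4.8 mm)

Layer 19 (z = 6.08): the sphere: section is a regular 16-gon, circumradius = √(r²−h²) = √(3.5²−2.58²) = 2.365 (perimeter = 2·16·2.365·sin(180°/16) = 14.76 mm); the cylinder at (11, 9.5): section is a regular 16-gon, circumradius r=11.5 (perimeter = 2·16·11.500·sin(180°/16) = 71.79 mm); the cube at (12.5, -3.5) (footprint 20×17.5) is included at this height (perimeter 75.00 mm); Subtracting the remaining from the first: starting from the r=3.5 sphere, the r=11.5 cylinder at (11, 9.5) misses the remaining region (no effect); the 20×17.5 cube at (12.5, -3.5) misses the remaining region (no effect) — boundary = 14.76 mm. So its perimeter = 14.76 mm. Layer 15 (z = 4.8): the sphere: section is a regular 16-gon, circumradius = √(r²−h²) = √(3.5²−1.3²) = 3.250 (perimeter = 2·16·3.250·sin(180°/16) = 20.29 mm); the r=11.5 cylinder at (11, 9.5) gives a regular 16-gon of circumradius 11.5 (constant along its height) (perimeter = 2·16·11.500·sin(180°/16) = 71.79 mm); the cube at (12.5, -3.5) is absent (z outside [5.5, 8.5]); Subtracting the remaining from the first: starting from the r=3.5 sphere, the r=11.5 cylinder at (11, 9.5) partially overlaps it — only the 0.05 mm² overlap (of its 404.88 mm²) is removed, clipping the outline — boundary = 20.29 mm. So its perimeter = 20.29 mm. Layer 15 is larger (20.29 vs 14.76 mm).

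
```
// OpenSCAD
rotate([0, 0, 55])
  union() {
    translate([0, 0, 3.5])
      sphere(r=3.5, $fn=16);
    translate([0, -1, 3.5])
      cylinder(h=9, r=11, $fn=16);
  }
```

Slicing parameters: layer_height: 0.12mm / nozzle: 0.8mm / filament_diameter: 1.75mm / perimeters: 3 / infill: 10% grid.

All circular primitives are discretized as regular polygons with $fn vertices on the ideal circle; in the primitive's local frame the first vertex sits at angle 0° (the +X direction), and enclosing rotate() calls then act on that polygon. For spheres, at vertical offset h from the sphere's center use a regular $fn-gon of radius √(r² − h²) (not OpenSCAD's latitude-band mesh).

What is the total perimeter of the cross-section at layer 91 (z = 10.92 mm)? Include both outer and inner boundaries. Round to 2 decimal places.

68.67 mm

At z = 10.92 mm: the sphere is absent (|z−center|=7.420 > r=3.5); the r=11 cylinder at (0, -1) gives a regular 16-gon of circumradius 11 (constant along its height) (perimeter = 2·16·11.000·sin(180°/16) = 68.67 mm); Taking the union: only the r=11 cylinder at (0, -1) is present, so the union is just that shape — boundary = 68.67 mm; (rotated 55° about Z; rotation is an isometry so areas/perimeters/island counts are preserved). Overall, the cross-section is a single solid region. Total boundary length (outer) = 68.67 mm.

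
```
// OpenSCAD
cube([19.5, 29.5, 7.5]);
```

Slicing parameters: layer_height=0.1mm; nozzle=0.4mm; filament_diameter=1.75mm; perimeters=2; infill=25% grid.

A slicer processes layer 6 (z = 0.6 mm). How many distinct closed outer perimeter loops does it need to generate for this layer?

At z = 0.6 mm: the cube is present — its section is the full 19.5×29.5 rectangle. The result has 1 disconnected region.

1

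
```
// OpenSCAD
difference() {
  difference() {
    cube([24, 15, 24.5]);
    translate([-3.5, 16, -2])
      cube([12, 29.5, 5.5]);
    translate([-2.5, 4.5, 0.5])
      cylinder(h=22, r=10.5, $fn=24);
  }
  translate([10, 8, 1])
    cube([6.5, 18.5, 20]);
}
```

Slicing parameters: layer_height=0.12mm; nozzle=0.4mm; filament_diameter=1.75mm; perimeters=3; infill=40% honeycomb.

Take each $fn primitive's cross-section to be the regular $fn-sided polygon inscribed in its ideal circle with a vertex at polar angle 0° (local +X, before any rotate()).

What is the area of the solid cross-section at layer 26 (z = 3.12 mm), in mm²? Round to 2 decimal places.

At z = 3.12 mm: the cube (footprint 24×15) is included at this height (area 360.00 mm²); the cube at (-3.5, 16) (footprint 12×29.5) is included at this height (area 354.00 mm²); the r=10.5 cylinder at (-2.5, 4.5) contributes a regular 24-gon of circumradius 10.5 (area = (24/2)·10.500²·sin(360°/24) = 342.42 mm²); After the difference (first − rest): starting from the 24×15 cube (360.00 mm²), the 12×29.5 cube at (-3.5, 16) misses the remaining region (no effect); the r=10.5 cylinder at (-2.5, 4.5) partially overlaps it — only the 93.98 mm² overlap (of its 342.42 mm²) is removed, clipping the outline — area = 266.02 mm²; the 6.5×18.5 cube at (10, 8) contributes its full rectangle (area 120.25 mm²); Subtracting the remaining from the first: starting from the result so far (266.02 mm²), the 6.5×18.5 cube at (10, 8) partially overlaps it — only the 45.50 mm² overlap (of its 120.25 mm²) is removed, clipping the outline — area = 220.52 mm². Overall, the cross-section is a single solid region. Net area = 220.52 mm².

220.52 mm²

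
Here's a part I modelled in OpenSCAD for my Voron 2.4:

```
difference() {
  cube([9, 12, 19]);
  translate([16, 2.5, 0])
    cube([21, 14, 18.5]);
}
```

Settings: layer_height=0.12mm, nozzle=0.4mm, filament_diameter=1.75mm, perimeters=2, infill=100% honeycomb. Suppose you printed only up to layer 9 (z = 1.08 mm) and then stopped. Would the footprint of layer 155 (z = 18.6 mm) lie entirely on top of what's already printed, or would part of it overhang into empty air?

entirely on top

Compare the two slices. At z = 1.08: the cube is present — its section is the full 9×12 rectangle (area 108.00 mm²); the cube at (16, 2.5) is present — its section is the full 21×14 rectangle (area 294.00 mm²); Subtracting the remaining from the first: starting from the 9×12 cube (108.00 mm²), the 21×14 cube at (16, 2.5) misses the remaining region (no effect) — area = 108.00 mm². At z = 18.6: the cube (footprint 9×12) is included at this height (area 108.00 mm²); the cube at (16, 2.5) is absent (z outside [0, 18.5]); Subtracting the remaining from the first: none of the subtracted shapes is present at this height, so the 9×12 cube is unchanged — area = 108.00 mm². Checking containment: the cross-section at z = 18.6 is a subset of the cross-section at z = 1.08.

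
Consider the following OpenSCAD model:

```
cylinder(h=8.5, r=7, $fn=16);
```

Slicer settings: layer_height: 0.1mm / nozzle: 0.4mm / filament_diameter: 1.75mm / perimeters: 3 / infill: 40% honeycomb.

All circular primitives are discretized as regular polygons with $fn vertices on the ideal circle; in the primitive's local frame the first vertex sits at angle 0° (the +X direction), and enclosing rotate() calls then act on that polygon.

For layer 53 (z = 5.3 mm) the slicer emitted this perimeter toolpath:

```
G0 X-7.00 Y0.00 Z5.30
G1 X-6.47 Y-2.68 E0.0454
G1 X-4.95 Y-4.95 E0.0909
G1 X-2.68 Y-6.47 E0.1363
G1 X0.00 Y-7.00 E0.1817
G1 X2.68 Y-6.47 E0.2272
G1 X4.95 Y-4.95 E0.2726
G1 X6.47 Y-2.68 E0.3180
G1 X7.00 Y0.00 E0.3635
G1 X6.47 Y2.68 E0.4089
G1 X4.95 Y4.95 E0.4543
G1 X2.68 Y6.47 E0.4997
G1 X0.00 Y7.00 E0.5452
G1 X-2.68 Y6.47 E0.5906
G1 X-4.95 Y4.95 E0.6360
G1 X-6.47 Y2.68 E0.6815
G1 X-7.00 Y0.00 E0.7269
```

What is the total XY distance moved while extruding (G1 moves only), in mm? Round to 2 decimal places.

43.71 mm

Sum the Euclidean lengths of each G1 segment: total = 43.71 mm.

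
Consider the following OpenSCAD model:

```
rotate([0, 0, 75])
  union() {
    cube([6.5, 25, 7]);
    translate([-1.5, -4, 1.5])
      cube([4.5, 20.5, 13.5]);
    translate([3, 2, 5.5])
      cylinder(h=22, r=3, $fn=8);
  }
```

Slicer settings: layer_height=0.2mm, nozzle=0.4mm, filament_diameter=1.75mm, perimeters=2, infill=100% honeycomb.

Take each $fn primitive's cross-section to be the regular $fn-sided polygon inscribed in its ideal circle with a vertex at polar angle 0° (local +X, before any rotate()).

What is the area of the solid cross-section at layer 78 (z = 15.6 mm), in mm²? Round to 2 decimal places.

At z = 15.6 mm: the cube is absent (z outside [0, 7]); the cube at (-1.5, -4) is not intersected at this z (z outside [1.5, 15]); the r=3 cylinder at (3, 2) gives a regular 8-gon of circumradius 3 (constant along its height) (area = (8/2)·3.000²·sin(360°/8) = 25.46 mm²); Merging all regions: only the r=3 cylinder at (3, 2) is present, so the union is just that shape — area = 25.46 mm²; (whole slice rotated 75° about Z — lengths, areas and connectivity unchanged). Overall, the cross-section is a single solid region. Net area = 25.46 mm².

25.46 mm²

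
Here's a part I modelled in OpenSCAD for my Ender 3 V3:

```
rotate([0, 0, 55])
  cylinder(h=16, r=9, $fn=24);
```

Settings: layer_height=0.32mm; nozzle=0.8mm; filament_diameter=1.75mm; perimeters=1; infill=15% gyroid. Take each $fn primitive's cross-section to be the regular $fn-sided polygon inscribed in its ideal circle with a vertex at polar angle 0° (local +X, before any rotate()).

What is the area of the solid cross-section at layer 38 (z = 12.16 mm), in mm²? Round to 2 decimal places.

251.57 mm²

At z = 12.16 mm: the r=9 cylinder contributes a regular 24-gon of circumradius 9 (area = (24/2)·9.000²·sin(360°/24) = 251.57 mm²); (rotated 55° about Z; rotation is an isometry so areas/perimeters/island counts are preserved). Overall, the cross-section is a single solid region. Net area = 251.57 mm².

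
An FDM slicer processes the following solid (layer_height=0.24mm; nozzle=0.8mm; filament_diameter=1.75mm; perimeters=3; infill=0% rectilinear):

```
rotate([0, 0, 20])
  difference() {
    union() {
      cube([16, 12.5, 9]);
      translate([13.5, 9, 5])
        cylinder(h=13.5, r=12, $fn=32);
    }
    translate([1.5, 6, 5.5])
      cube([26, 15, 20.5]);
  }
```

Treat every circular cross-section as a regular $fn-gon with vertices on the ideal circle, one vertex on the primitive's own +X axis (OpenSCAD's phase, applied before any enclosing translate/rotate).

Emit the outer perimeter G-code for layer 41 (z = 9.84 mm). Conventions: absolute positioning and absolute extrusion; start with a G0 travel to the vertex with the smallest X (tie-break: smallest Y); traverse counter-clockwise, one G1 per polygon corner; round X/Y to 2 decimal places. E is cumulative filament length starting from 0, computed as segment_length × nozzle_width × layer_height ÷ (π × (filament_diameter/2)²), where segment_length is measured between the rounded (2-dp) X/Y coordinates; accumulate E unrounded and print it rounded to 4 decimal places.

G0 X-0.24 Y6.30 Z9.84
G1 X0.76 Y4.97 E0.1328
G1 X2.51 Y3.40 E0.3205
G1 X4.54 Y2.20 E0.5087
G1 X6.76 Y1.42 E0.6966
G1 X9.08 Y1.09 E0.8836
G1 X11.43 Y1.21 E1.0715
G1 X13.71 Y1.80 E1.2594
G1 X15.83 Y2.82 E1.4472
G1 X17.71 Y4.23 E1.6348
G1 X19.29 Y5.98 E1.8230
G1 X20.48 Y8.00 E2.0102
G1 X21.26 Y10.22 E2.1980
G1 X21.60 Y12.55 E2.3860
G1 X21.51 Y14.21 E2.5187
G1 X-0.24 Y6.30 E4.3661

At z = 9.84 mm: the cube is absent (z outside [0, 9]); the r=12 cylinder at (13.5, 9) contributes a regular 32-gon of circumradius 12; Merging all regions: only the r=12 cylinder at (13.5, 9) is present, so the union is just that shape — 1 connected region; the cube at (1.5, 6) is present — its section is the full 26×15 rectangle; Taking the first minus the rest: starting from that combined region, the 26×15 cube at (1.5, 6) partially overlaps it — only the 295.77 mm² overlap (of its 390.00 mm²) is removed, clipping the outline — 1 connected region; (rotated 20° about Z; rotation is an isometry so areas/perimeters/island counts are preserved). The outline is a single polygon with 15 vertices. Extrusion per mm of travel: 0.8 × 0.24 / (π × 0.875²) = 0.079824. Accumulating E over each segment gives final E = 4.3661.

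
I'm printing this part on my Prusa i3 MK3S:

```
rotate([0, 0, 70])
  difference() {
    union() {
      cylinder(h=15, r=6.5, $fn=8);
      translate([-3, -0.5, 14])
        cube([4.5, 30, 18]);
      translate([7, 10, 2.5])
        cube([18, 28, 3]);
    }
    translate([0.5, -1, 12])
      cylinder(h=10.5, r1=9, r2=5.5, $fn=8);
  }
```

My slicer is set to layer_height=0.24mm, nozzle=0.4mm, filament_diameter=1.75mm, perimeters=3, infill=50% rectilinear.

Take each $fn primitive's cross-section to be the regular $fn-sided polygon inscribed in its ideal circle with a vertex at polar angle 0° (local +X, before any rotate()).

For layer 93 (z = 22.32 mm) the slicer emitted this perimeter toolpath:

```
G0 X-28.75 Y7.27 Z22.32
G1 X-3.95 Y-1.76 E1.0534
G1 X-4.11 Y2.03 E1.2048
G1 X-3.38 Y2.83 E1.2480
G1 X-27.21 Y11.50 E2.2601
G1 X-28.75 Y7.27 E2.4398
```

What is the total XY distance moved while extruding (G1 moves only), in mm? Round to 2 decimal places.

Sum the Euclidean lengths of each G1 segment: total = 61.13 mm.

61.13 mm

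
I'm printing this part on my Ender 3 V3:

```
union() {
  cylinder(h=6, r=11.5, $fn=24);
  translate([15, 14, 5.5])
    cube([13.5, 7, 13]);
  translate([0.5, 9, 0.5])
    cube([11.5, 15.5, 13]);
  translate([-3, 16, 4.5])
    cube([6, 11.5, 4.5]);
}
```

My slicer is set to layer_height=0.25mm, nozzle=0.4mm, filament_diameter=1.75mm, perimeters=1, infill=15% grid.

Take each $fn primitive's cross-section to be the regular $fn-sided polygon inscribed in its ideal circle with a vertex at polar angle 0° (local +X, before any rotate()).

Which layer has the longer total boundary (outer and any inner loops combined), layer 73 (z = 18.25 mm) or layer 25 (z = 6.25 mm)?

layer 25 (z = 6.25 mm)

Layer 73 (z = 18.25): the cylinder is absent (z outside [0, 6]); the cube at (15, 14) is present — its section is the full 13.5×7 rectangle (perimeter 41.00 mm); the cube at (0.5, 9) is not intersected at this z (z outside [0.5, 13.5]); the cube at (-3, 16) does not reach this height (z outside [4.5, 9]); Merging all regions: only the 13.5×7 cube at (15, 14) is present, so the union is just that shape — boundary = 41.00 mm. So its perimeter = 41.00 mm. Layer 25 (z = 6.25): the cylinder is absent (z outside [0, 6]); the cube at (15, 14) (footprint 13.5×7) is included at this height (perimeter 41.00 mm); the 11.5×15.5 cube at (0.5, 9) contributes its full rectangle (perimeter 54.00 mm); the 6×11.5 cube at (-3, 16) contributes its full rectangle (perimeter 35.00 mm); Taking the union: the regions partially overlap (shared area 21.25 mm²), so the edge portions inside another operand are dropped and the merged outline is re-measured after clipping — boundary = 108.00 mm. So its perimeter = 108.00 mm. Layer 25 is larger (108.00 vs 41.00 mm).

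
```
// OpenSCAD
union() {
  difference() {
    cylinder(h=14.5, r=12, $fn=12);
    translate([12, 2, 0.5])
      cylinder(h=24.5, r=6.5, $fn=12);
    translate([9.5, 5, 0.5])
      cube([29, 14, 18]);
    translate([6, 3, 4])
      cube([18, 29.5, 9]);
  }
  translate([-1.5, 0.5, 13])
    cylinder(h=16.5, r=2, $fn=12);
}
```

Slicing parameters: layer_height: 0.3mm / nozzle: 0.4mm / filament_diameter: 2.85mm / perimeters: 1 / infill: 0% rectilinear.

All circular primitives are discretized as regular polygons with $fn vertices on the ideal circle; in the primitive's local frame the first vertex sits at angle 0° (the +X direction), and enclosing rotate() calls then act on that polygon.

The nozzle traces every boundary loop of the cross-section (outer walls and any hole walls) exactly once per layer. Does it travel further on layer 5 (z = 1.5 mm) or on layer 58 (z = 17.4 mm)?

layer 5 (z = 1.5 mm)

Layer 5 (z = 1.5): the r=12 cylinder contributes a regular 12-gon of circumradius 12 (perimeter = 2·12·12.000·sin(180°/12) = 74.54 mm); the r=6.5 cylinder at (12, 2) gives a regular 12-gon of circumradius 6.5 (constant along its height) (perimeter = 2·12·6.500·sin(180°/12) = 40.38 mm); the cube at (9.5, 5) (footprint 29×14) is included at this height (perimeter 86.00 mm); the cube at (6, 3) does not reach this height (z outside [4, 13]); After the difference (first − rest): starting from the r=12 cylinder, the r=6.5 cylinder at (12, 2) partially overlaps it — only the 50.66 mm² overlap (of its 126.75 mm²) is removed, clipping the outline; the 29×14 cube at (9.5, 5) misses the remaining region (no effect) — boundary = 77.34 mm; the cylinder at (-1.5, 0.5) does not reach this height (z outside [13, 29.5]); Merging all regions: only that combined region is present, so the union is just that shape — boundary = 77.34 mm. So its perimeter = 77.34 mm. Layer 58 (z = 17.4): the cylinder is absent (z outside [0, 14.5]); the cylinder at (12, 2): section is a regular 12-gon, circumradius r=6.5 (perimeter = 2·12·6.500·sin(180°/12) = 40.38 mm); the cube at (9.5, 5) is present — its section is the full 29×14 rectangle (perimeter 86.00 mm); the cube at (6, 3) is absent (z outside [4, 13]); Subtracting the remaining from the first: the first operand is absent here, so nothing remains; the r=2 cylinder at (-1.5, 0.5) gives a regular 12-gon of circumradius 2 (constant along its height) (perimeter = 2·12·2.000·sin(180°/12) = 12.42 mm); Taking the union: only the r=2 cylinder at (-1.5, 0.5) is present, so the union is just that shape — boundary = 12.42 mm. So its perimeter = 12.42 mm. Layer 5 is larger (77.34 vs 12.42 mm).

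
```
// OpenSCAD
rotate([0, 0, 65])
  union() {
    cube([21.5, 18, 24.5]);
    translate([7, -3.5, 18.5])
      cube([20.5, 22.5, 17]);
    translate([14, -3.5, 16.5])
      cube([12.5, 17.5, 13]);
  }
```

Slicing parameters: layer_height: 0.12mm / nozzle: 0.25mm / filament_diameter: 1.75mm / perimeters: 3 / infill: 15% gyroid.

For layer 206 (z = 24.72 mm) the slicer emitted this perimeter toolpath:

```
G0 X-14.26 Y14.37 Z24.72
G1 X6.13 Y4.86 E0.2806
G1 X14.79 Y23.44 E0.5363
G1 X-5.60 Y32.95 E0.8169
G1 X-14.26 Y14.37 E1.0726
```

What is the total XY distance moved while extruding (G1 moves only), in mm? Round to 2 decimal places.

Sum the Euclidean lengths of each G1 segment: total = 86.00 mm.

86.00 mm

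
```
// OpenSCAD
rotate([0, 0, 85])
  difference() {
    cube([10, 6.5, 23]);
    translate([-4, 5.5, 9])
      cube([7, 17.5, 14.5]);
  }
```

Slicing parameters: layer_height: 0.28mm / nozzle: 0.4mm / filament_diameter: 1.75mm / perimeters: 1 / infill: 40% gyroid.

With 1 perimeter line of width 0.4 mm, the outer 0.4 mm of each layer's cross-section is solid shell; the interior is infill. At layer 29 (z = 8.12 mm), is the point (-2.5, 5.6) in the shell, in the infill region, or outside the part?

infill

At z = 8.12 mm: the cube is present — its section is the full 10×6.5 rectangle; the cube at (-4, 5.5) does not reach this height (z outside [9, 23.5]); After the difference (first − rest): none of the subtracted shapes is present at this height, so the 10×6.5 cube is unchanged — 1 connected region; (whole slice rotated 85° about Z — lengths, areas and connectivity unchanged). Overall, the cross-section is a single solid region. Undo the 85° rotation: the query point maps to (5.361, 2.979) in the un-rotated model frame. The nearest boundary edge runs (0.00, 0.00)→(10.00, 0.00); distance from the point to it = 2.98 mm. The point is inside the cross-section and 2.98 mm from the nearest boundary — more than the 0.4 mm shell width (1 × 0.4), so it's in the infill interior.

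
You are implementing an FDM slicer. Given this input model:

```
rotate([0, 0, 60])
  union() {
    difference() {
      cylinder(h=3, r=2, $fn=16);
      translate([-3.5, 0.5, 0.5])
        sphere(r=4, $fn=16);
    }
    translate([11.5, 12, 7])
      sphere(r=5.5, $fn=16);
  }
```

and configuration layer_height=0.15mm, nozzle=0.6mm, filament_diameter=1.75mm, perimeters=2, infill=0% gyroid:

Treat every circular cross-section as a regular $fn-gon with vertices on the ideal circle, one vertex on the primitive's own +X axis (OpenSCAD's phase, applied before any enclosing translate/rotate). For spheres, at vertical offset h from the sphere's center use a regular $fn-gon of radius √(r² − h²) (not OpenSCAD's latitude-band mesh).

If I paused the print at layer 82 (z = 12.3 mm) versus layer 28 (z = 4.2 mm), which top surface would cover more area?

Layer 82 (z = 12.3): the cylinder is absent (z outside [0, 3]); the sphere at (-3.5, 0.5) is not intersected at this z (|z−center|=11.800 > r=4); After the difference (first − rest): the first operand is absent here, so nothing remains; the r=5.5 sphere at (11.5, 12) slices to a regular 16-gon of circumradius 1.470 (√(r²−h²) with h=5.3 from center) (area = (16/2)·1.470²·sin(360°/16) = 6.61 mm²); Taking the union: only the r=5.5 sphere at (11.5, 12) is present, so the union is just that shape — area = 6.61 mm²; (rotated 60° about Z; rotation is an isometry so areas/perimeters/island counts are preserved). So its area = 6.61 mm². Layer 28 (z = 4.2): the cylinder is not intersected at this z (z outside [0, 3]); the r=4 sphere at (-3.5, 0.5) contributes a regular 16-gon of circumradius √(4²−3.7²) = 1.520 (area = (16/2)·1.520²·sin(360°/16) = 7.07 mm²); Subtracting the remaining from the first: the first operand is absent here, so nothing remains; the r=5.5 sphere at (11.5, 12) contributes a regular 16-gon of circumradius √(5.5²−2.8²) = 4.734 (area = (16/2)·4.734²·sin(360°/16) = 68.61 mm²); Combining (union): only the r=5.5 sphere at (11.5, 12) is present, so the union is just that shape — area = 68.61 mm²; (rotated 60° about Z; rotation is an isometry so areas/perimeters/island counts are preserved). So its area = 68.61 mm². Layer 28 is larger (68.61 vs 6.61 mm²).

layer 28 (z = 4.2 mm)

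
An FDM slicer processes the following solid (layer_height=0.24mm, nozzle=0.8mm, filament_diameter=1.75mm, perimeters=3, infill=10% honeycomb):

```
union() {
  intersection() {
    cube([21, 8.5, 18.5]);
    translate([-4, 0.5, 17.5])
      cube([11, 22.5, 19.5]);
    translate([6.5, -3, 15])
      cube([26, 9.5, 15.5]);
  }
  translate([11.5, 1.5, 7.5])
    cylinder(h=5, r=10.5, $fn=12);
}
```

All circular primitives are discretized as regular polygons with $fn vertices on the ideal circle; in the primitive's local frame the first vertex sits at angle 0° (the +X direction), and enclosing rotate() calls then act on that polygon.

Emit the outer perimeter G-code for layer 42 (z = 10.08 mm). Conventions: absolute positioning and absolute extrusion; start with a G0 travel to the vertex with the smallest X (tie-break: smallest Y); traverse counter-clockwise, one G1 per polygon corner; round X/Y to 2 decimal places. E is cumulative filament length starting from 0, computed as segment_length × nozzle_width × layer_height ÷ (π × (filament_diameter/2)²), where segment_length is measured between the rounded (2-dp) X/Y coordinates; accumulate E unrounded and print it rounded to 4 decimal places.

G0 X1.00 Y1.50 Z10.08
G1 X2.41 Y-3.75 E0.4339
G1 X6.25 Y-7.59 E0.8674
G1 X11.50 Y-9.00 E1.3013
G1 X16.75 Y-7.59 E1.7353
G1 X20.59 Y-3.75 E2.1688
G1 X22.00 Y1.50 E2.6027
G1 X20.59 Y6.75 E3.0366
G1 X16.75 Y10.59 E3.4701
G1 X11.50 Y12.00 E3.9040
G1 X6.25 Y10.59 E4.3380
G1 X2.41 Y6.75 E4.7715
G1 X1.00 Y1.50 E5.2054

At z = 10.08 mm: the cube is present — its section is the full 21×8.5 rectangle; the cube at (-4, 0.5) is absent (z outside [17.5, 37]); the cube at (6.5, -3) is not intersected at this z (z outside [15, 30.5]); Keeping only the common overlap: at least one operand is absent at this height, so nothing remains; the cylinder at (11.5, 1.5): section is a regular 12-gon, circumradius r=10.5; Merging all regions: only the r=10.5 cylinder at (11.5, 1.5) is present, so the union is just that shape — 1 connected region. The outline is a single polygon with 12 vertices. Extrusion per mm of travel: 0.8 × 0.24 / (π × 0.875²) = 0.079824. Accumulating E over each segment gives final E = 5.2054.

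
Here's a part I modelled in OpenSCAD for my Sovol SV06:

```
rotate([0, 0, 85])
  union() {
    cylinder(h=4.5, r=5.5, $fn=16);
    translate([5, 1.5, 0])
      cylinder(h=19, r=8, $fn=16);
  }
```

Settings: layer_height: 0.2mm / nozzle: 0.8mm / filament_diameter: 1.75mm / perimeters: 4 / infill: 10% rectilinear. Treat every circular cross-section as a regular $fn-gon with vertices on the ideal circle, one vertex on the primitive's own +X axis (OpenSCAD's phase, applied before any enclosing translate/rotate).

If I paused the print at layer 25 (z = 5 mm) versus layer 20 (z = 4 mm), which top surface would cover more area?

Layer 25 (z = 5): the cylinder is absent (z outside [0, 4.5]); the r=8 cylinder at (5, 1.5) gives a regular 16-gon of circumradius 8 (constant along its height) (area = (16/2)·8.000²·sin(360°/16) = 195.93 mm²); Merging all regions: only the r=8 cylinder at (5, 1.5) is present, so the union is just that shape — area = 195.93 mm²; (rotated 85° about Z; rotation is an isometry so areas/perimeters/island counts are preserved). So its area = 195.93 mm². Layer 20 (z = 4): the r=5.5 cylinder contributes a regular 16-gon of circumradius 5.5 (area = (16/2)·5.500²·sin(360°/16) = 92.61 mm²); the r=8 cylinder at (5, 1.5) contributes a regular 16-gon of circumradius 8 (area = (16/2)·8.000²·sin(360°/16) = 195.93 mm²); Taking the union: the regions partially overlap — summed areas 288.54 mm² minus the doubly-counted overlap 68.03 mm² gives 220.51 mm² — area = 220.51 mm²; (rotated 85° about Z; rotation is an isometry so areas/perimeters/island counts are preserved). So its area = 220.51 mm². Layer 20 is larger (220.51 vs 195.93 mm²).

layer 20 (z = 4 mm)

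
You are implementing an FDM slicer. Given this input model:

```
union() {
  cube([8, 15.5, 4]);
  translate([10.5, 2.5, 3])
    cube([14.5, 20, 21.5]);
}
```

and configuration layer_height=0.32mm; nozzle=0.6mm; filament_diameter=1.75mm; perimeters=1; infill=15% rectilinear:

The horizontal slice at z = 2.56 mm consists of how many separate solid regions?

1

At z = 2.56 mm: the cube is present — its section is the full 8×15.5 rectangle; the cube at (10.5, 2.5) is absent (z outside [3, 24.5]); Taking the union: only the 8×15.5 cube is present, so the union is just that shape — 1 connected region. The result has 1 disconnected region.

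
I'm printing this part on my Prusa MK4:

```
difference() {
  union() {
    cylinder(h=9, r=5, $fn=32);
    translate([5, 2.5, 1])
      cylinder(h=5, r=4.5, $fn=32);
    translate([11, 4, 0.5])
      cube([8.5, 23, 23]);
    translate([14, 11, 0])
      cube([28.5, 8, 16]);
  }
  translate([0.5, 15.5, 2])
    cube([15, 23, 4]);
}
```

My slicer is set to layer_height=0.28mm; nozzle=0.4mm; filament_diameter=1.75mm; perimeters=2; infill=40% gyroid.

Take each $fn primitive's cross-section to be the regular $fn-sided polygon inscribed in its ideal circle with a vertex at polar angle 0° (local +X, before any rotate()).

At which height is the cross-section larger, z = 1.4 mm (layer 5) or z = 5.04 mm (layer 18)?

layer 5 (z = 1.4 mm)

Layer 5 (z = 1.4): the r=5 cylinder gives a regular 32-gon of circumradius 5 (constant along its height) (area = (32/2)·5.000²·sin(360°/32) = 78.04 mm²); the cylinder at (5, 2.5): section is a regular 32-gon, circumradius r=4.5 (area = (32/2)·4.500²·sin(360°/32) = 63.21 mm²); the cube at (11, 4) is present — its section is the full 8.5×23 rectangle (area 195.50 mm²); the cube at (14, 11) is present — its section is the full 28.5×8 rectangle (area 228.00 mm²); Merging all regions: the regions partially overlap — summed areas 564.75 mm² minus the doubly-counted overlap 64.70 mm² gives 500.05 mm² — area = 500.05 mm²; the cube at (0.5, 15.5) is not intersected at this z (z outside [2, 6]); After the difference (first − rest): none of the subtracted shapes is present at this height, so that combined region is unchanged — area = 500.05 mm². So its area = 500.05 mm². Layer 18 (z = 5.04): the r=5 cylinder gives a regular 32-gon of circumradius 5 (constant along its height) (area = (32/2)·5.000²·sin(360°/32) = 78.04 mm²); the cylinder at (5, 2.5): section is a regular 32-gon, circumradius r=4.5 (area = (32/2)·4.500²·sin(360°/32) = 63.21 mm²); the 8.5×23 cube at (11, 4) contributes its full rectangle (area 195.50 mm²); the 28.5×8 cube at (14, 11) contributes its full rectangle (area 228.00 mm²); Combining (union): the regions partially overlap — summed areas 564.75 mm² minus the doubly-counted overlap 64.70 mm² gives 500.05 mm² — area = 500.05 mm²; the cube at (0.5, 15.5) is present — its section is the full 15×23 rectangle (area 345.00 mm²); After the difference (first − rest): starting from that combined region (500.05 mm²), the 15×23 cube at (0.5, 15.5) partially overlaps it — only the 51.75 mm² overlap (of its 345.00 mm²) is removed, clipping the outline — area = 448.30 mm². So its area = 448.30 mm². Layer 5 is larger (500.05 vs 448.30 mm²).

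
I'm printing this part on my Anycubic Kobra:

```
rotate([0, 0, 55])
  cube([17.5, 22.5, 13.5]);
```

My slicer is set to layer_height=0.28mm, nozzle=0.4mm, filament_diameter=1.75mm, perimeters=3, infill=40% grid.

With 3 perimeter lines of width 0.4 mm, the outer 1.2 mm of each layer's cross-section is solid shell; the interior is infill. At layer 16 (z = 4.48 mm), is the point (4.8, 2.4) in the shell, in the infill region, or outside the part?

outside

At z = 4.48 mm: the cube (footprint 17.5×22.5) is included at this height; (rotated 55° about Z; rotation is an isometry so areas/perimeters/island counts are preserved). Overall, the cross-section is a single solid region. Undo the 55° rotation: the query point maps to (4.719, -2.555) in the un-rotated model frame. The nearest boundary edge runs (0.00, 0.00)→(17.50, 0.00); distance from the point to it = 2.56 mm. The point is not inside any of the regions above, so it lies outside the cross-section (2.56 mm from the nearest boundary).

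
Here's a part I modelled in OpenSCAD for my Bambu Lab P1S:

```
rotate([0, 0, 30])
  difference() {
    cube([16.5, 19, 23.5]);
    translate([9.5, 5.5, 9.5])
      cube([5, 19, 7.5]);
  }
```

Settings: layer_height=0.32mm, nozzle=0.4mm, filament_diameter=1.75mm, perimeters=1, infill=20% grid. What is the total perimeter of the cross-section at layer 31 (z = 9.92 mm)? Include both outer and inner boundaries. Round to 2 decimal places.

At z = 9.92 mm: the cube is present — its section is the full 16.5×19 rectangle (perimeter 71.00 mm); the 5×19 cube at (9.5, 5.5) contributes its full rectangle (perimeter 48.00 mm); Subtracting the remaining from the first: starting from the 16.5×19 cube, the 5×19 cube at (9.5, 5.5) partially overlaps it — only the 67.50 mm² overlap (of its 95.00 mm²) is removed, clipping the outline — boundary = 98.00 mm; (whole slice rotated 30° about Z — lengths, areas and connectivity unchanged). Overall, the cross-section is a single solid region. Total boundary length (outer) = 98.00 mm.

98.00 mm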